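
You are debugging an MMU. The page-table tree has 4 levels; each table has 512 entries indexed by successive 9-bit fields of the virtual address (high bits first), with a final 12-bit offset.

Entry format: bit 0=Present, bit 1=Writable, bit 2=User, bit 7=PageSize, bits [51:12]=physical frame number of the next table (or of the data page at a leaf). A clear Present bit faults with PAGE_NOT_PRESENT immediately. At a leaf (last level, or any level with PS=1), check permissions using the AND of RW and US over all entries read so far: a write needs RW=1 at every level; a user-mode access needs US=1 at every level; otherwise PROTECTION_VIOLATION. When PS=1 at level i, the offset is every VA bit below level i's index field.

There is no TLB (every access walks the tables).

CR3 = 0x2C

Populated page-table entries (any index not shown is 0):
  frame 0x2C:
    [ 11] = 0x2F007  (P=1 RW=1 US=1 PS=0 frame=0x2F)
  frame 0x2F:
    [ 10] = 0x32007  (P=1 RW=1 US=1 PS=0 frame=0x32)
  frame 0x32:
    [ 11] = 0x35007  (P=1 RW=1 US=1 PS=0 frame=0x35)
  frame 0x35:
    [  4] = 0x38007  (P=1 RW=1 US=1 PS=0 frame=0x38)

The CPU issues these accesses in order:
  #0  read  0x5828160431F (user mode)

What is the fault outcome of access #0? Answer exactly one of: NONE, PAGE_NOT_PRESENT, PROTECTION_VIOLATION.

Walk each access:
#0 VA=0x5828160431F (r,user):
  L0 @0x2C[11] → 0x2F007  P=1,RW=1,US=1,PS=0
  L1 @0x2F[10] → 0x32007  P=1,RW=1,US=1,PS=0
  L2 @0x32[11] → 0x35007  P=1,RW=1,US=1,PS=0
  L3 @0x35[4] → 0x38007  P=1,RW=1,US=1,PS=0
  ✓ 0x3831F  — 4 lookups

Access #0 fault: NONE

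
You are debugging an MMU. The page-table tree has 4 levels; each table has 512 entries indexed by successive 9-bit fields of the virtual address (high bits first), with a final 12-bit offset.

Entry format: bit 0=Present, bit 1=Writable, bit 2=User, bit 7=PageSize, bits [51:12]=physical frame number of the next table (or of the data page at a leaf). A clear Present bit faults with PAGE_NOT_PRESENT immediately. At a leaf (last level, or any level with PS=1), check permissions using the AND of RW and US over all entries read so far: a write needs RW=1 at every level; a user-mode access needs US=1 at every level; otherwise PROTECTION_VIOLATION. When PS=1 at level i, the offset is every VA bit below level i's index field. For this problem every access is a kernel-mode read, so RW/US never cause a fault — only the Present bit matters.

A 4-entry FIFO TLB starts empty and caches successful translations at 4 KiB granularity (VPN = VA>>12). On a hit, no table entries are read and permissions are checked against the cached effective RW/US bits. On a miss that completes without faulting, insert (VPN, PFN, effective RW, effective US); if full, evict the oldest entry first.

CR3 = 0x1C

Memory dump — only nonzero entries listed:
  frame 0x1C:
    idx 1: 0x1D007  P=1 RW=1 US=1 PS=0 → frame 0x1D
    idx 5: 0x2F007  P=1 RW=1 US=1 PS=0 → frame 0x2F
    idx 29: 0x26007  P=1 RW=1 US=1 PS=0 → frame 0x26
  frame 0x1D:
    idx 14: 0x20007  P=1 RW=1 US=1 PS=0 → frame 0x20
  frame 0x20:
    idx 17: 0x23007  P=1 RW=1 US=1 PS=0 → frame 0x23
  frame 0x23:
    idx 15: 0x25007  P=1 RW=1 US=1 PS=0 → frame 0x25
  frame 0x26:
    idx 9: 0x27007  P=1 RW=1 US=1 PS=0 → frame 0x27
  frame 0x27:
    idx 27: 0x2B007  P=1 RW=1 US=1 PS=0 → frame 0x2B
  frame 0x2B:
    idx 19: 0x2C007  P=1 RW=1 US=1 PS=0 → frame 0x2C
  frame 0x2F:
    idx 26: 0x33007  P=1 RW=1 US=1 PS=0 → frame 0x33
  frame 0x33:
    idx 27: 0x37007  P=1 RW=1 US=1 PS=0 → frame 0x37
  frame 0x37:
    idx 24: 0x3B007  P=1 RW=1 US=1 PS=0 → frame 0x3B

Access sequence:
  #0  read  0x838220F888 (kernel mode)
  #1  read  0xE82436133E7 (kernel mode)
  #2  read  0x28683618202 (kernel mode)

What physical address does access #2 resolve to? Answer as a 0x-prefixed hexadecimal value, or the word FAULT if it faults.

Per-access translation:
#0 VA=0x838220F888 (r,kernel):
  L0 @0x1C[1] → 0x1D007  P=1,RW=1,US=1,PS=0
  L1 @0x1D[14] → 0x20007  P=1,RW=1,US=1,PS=0
  L2 @0x20[17] → 0x23007  P=1,RW=1,US=1,PS=0
  L3 @0x23[15] → 0x25007  P=1,RW=1,US=1,PS=0
  ⇒ phys 0x25888  [4 reads]
#1 VA=0xE82436133E7 (r,kernel):
  L0 @0x1C[29] → 0x26007  P=1,RW=1,US=1,PS=0
  L1 @0x26[9] → 0x27007  P=1,RW=1,US=1,PS=0
  L2 @0x27[27] → 0x2B007  P=1,RW=1,US=1,PS=0
  L3 @0x2B[19] → 0x2C007  P=1,RW=1,US=1,PS=0
  ⇒ phys 0x2C3E7  [4 reads]
#2 VA=0x28683618202 (r,kernel):
  L0 @0x1C[5] → 0x2F007  P=1,RW=1,US=1,PS=0
  L1 @0x2F[26] → 0x33007  P=1,RW=1,US=1,PS=0
  L2 @0x33[27] → 0x37007  P=1,RW=1,US=1,PS=0
  L3 @0x37[24] → 0x3B007  P=1,RW=1,US=1,PS=0
  ⇒ phys 0x3B202  [4 reads]

Access #2 PA: 0x3B202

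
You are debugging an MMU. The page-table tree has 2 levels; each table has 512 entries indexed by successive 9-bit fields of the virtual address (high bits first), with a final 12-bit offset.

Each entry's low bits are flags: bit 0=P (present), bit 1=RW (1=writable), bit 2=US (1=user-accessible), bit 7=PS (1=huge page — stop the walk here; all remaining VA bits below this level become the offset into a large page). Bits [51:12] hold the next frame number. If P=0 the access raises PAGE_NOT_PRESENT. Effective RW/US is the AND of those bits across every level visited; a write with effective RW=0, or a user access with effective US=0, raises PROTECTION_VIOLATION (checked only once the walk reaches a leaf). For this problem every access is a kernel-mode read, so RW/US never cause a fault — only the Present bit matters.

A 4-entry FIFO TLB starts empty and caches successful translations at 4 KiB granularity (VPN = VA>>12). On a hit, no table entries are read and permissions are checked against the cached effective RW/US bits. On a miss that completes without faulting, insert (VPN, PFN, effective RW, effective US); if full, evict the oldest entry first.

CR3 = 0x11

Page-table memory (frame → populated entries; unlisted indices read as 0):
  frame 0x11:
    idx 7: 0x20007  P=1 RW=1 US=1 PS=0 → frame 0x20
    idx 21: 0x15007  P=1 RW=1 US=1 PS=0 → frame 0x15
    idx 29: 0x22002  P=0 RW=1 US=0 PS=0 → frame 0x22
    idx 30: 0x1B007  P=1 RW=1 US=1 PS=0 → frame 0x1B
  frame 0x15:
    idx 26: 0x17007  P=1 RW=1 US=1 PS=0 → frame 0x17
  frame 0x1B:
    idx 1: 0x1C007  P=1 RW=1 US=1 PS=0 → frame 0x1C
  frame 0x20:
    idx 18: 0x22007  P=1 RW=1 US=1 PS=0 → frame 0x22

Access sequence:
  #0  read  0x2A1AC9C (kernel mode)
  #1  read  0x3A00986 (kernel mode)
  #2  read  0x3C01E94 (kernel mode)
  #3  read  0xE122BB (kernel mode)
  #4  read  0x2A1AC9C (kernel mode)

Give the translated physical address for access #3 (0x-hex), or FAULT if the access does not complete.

Per-access translation:
#0 VA=0x2A1AC9C (r,kernel):
  L0 @0x11[21] → 0x15007  P=1,RW=1,US=1,PS=0
  L1 @0x15[26] → 0x17007  P=1,RW=1,US=1,PS=0
  → PA=0x17C9C  (2 entries read)
#1 VA=0x3A00986 (r,kernel):
  L0 @0x11[29] → 0x22002  P=0,RW=1,US=0,PS=0
  → PAGE_NOT_PRESENT  (1 entries read)
#2 VA=0x3C01E94 (r,kernel):
  L0 @0x11[30] → 0x1B007  P=1,RW=1,US=1,PS=0
  L1 @0x1B[1] → 0x1C007  P=1,RW=1,US=1,PS=0
  → PA=0x1CE94  (2 entries read)
#3 VA=0xE122BB (r,kernel):
  L0 @0x11[7] → 0x20007  P=1,RW=1,US=1,PS=0
  L1 @0x20[18] → 0x22007  P=1,RW=1,US=1,PS=0
  → PA=0x222BB  (2 entries read)
#4 VA=0x2A1AC9C (r,kernel):
  TLB hit vpn=0x2A1A → PA=0x17C9C

Access #3 PA: 0x222BB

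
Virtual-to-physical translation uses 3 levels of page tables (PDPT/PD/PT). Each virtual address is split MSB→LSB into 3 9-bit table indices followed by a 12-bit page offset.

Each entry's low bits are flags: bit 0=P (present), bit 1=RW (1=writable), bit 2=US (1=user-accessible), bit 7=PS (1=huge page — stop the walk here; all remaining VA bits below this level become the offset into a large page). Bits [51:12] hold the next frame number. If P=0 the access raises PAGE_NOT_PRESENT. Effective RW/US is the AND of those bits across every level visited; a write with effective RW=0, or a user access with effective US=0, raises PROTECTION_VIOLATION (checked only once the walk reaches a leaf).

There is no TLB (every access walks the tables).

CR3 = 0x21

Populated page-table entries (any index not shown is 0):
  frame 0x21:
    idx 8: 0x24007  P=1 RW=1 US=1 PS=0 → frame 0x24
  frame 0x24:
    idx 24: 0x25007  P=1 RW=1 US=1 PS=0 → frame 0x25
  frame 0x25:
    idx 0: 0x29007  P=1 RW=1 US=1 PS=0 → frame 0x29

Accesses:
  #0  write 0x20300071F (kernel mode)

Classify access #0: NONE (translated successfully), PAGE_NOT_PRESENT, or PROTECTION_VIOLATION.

Walk each access:
#0 VA=0x20300071F (w,kernel):
  L0 @0x21[8] → 0x24007  P=1,RW=1,US=1,PS=0
  L1 @0x24[24] → 0x25007  P=1,RW=1,US=1,PS=0
  L2 @0x25[0] → 0x29007  P=1,RW=1,US=1,PS=0
  → PA=0x2971F  (3 entries read)

Access #0 fault: NONE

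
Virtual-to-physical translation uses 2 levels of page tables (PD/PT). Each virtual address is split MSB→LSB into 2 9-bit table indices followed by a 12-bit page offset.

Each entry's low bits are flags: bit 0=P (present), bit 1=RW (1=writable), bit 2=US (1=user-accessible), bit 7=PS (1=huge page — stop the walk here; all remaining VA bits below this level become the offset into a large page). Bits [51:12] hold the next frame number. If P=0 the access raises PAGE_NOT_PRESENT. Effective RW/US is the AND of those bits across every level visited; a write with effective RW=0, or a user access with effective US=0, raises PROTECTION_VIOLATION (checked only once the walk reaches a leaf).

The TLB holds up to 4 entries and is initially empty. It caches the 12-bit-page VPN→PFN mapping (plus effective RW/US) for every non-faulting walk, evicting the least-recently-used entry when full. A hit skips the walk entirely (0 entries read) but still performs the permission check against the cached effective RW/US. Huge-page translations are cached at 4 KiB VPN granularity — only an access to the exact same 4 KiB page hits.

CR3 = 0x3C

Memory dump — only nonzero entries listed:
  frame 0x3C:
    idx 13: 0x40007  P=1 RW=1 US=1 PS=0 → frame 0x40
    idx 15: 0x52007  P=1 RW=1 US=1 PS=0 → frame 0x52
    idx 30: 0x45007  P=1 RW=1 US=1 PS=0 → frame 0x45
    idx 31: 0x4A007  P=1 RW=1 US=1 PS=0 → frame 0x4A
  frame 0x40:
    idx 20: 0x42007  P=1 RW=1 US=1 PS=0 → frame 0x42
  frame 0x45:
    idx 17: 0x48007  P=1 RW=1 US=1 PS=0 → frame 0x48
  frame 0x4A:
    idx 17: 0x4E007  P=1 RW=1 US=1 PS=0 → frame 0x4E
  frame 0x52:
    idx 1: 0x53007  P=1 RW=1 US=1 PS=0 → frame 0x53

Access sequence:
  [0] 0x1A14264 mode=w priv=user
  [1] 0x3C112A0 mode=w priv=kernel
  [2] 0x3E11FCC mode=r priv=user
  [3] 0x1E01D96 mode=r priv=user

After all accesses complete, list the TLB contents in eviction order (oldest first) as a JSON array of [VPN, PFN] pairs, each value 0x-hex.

Walk each access:
#0 VA=0x1A14264 (w,user):
  [0] read 0x3C idx=13: raw=0x40007 flags P=1 W=1 U=1 S=0
  [1] read 0x40 idx=20: raw=0x42007 flags P=1 W=1 U=1 S=0
  ✓ 0x42264  — 2 lookups
#1 VA=0x3C112A0 (w,kernel):
  [0] read 0x3C idx=30: raw=0x45007 flags P=1 W=1 U=1 S=0
  [1] read 0x45 idx=17: raw=0x48007 flags P=1 W=1 U=1 S=0
  ✓ 0x482A0  — 2 lookups
#2 VA=0x3E11FCC (r,user):
  [0] read 0x3C idx=31: raw=0x4A007 flags P=1 W=1 U=1 S=0
  [1] read 0x4A idx=17: raw=0x4E007 flags P=1 W=1 U=1 S=0
  ✓ 0x4EFCC  — 2 lookups
#3 VA=0x1E01D96 (r,user):
  [0] read 0x3C idx=15: raw=0x52007 flags P=1 W=1 U=1 S=0
  [1] read 0x52 idx=1: raw=0x53007 flags P=1 W=1 U=1 S=0
  ✓ 0x53D96  — 2 lookups

TLB: [["0x1A14", "0x42"], ["0x3C11", "0x48"], ["0x3E11", "0x4E"], ["0x1E01", "0x53"]]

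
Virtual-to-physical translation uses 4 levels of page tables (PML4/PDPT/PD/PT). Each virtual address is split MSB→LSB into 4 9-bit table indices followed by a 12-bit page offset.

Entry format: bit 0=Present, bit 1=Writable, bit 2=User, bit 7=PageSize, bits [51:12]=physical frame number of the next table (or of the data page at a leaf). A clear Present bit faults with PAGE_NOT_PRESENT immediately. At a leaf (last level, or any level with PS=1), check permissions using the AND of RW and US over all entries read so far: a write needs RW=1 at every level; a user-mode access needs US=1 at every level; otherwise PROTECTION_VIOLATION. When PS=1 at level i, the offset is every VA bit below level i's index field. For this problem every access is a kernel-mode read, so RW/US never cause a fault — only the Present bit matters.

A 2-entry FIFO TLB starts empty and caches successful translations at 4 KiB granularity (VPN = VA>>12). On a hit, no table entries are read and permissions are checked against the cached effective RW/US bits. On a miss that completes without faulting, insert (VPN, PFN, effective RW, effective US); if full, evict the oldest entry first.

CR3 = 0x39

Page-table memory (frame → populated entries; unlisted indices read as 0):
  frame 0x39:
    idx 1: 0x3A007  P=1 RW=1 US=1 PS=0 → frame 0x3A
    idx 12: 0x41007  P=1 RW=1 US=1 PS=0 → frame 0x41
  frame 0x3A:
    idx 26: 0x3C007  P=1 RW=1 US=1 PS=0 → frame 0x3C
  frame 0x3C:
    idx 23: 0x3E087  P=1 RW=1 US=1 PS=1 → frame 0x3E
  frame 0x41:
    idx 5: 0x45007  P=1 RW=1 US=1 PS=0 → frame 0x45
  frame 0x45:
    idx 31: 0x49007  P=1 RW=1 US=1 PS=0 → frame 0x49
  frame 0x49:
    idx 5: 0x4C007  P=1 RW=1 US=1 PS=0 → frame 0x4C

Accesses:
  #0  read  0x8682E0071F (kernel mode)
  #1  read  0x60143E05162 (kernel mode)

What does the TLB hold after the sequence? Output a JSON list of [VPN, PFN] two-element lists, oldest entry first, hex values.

Walk each access:
#0 VA=0x8682E0071F (r,kernel):
  L0: frame=0x39 idx=1 entry=0x3A007 [P=1 RW=1 US=1 PS=0]
  L1: frame=0x3A idx=26 entry=0x3C007 [P=1 RW=1 US=1 PS=0]
  L2: frame=0x3C idx=23 entry=0x3E087 [P=1 RW=1 US=1 PS=1]
  ⇒ phys 0x3E71F (huge @L2)  [3 reads]
#1 VA=0x60143E05162 (r,kernel):
  L0: frame=0x39 idx=12 entry=0x41007 [P=1 RW=1 US=1 PS=0]
  L1: frame=0x41 idx=5 entry=0x45007 [P=1 RW=1 US=1 PS=0]
  L2: frame=0x45 idx=31 entry=0x49007 [P=1 RW=1 US=1 PS=0]
  L3: frame=0x49 idx=5 entry=0x4C007 [P=1 RW=1 US=1 PS=0]
  ⇒ phys 0x4C162  [4 reads]

TLB: [["0x8682E00", "0x3E"], ["0x60143E05", "0x4C"]]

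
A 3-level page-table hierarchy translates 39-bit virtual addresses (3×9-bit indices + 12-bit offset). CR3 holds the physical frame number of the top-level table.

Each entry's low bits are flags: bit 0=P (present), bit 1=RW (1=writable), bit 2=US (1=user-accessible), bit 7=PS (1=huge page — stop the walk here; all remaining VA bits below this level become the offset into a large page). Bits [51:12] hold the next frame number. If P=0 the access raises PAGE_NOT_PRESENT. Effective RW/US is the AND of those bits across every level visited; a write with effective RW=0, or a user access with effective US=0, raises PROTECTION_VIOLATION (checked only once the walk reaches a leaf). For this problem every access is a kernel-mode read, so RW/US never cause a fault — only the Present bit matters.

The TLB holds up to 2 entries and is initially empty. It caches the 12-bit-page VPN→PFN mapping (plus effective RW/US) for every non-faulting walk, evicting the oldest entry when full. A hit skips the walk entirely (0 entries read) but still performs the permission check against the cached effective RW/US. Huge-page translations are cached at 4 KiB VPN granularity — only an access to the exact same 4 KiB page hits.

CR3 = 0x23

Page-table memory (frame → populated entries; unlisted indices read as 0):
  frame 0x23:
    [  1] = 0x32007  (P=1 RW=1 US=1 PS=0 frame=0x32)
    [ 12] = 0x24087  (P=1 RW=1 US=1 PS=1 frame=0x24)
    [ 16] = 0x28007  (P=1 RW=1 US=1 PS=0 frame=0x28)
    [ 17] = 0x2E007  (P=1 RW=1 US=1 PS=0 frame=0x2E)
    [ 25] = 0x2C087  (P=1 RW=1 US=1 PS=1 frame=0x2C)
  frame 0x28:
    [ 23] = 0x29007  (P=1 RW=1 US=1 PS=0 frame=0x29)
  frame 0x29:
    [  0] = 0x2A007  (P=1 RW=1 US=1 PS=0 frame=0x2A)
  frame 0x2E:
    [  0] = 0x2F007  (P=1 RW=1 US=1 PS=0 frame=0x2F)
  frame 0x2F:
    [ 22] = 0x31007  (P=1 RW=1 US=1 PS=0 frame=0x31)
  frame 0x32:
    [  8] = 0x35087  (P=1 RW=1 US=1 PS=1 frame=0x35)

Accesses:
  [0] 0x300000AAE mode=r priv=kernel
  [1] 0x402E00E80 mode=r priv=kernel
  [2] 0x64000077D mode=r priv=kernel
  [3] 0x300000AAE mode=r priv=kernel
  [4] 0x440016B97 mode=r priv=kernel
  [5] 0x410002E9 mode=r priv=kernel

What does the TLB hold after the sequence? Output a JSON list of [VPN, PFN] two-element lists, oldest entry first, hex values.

Per-access translation:
#0 VA=0x300000AAE (r,kernel):
  L0: frame=0x23 idx=12 entry=0x24087 [P=1 RW=1 US=1 PS=1]
  → PA=0x24AAE (huge @L0)  (1 entries read)
#1 VA=0x402E00E80 (r,kernel):
  L0: frame=0x23 idx=16 entry=0x28007 [P=1 RW=1 US=1 PS=0]
  L1: frame=0x28 idx=23 entry=0x29007 [P=1 RW=1 US=1 PS=0]
  L2: frame=0x29 idx=0 entry=0x2A007 [P=1 RW=1 US=1 PS=0]
  → PA=0x2AE80  (3 entries read)
#2 VA=0x64000077D (r,kernel):
  L0: frame=0x23 idx=25 entry=0x2C087 [P=1 RW=1 US=1 PS=1]
  → PA=0x2C77D (huge @L0)  (1 entries read)
#3 VA=0x300000AAE (r,kernel):
  L0: frame=0x23 idx=12 entry=0x24087 [P=1 RW=1 US=1 PS=1]
  → PA=0x24AAE (huge @L0)  (1 entries read)
#4 VA=0x440016B97 (r,kernel):
  L0: frame=0x23 idx=17 entry=0x2E007 [P=1 RW=1 US=1 PS=0]
  L1: frame=0x2E idx=0 entry=0x2F007 [P=1 RW=1 US=1 PS=0]
  L2: frame=0x2F idx=22 entry=0x31007 [P=1 RW=1 US=1 PS=0]
  → PA=0x31B97  (3 entries read)
#5 VA=0x410002E9 (r,kernel):
  L0: frame=0x23 idx=1 entry=0x32007 [P=1 RW=1 US=1 PS=0]
  L1: frame=0x32 idx=8 entry=0x35087 [P=1 RW=1 US=1 PS=1]
  → PA=0x352E9 (huge @L1)  (2 entries read)

TLB: [["0x440016", "0x31"], ["0x41000", "0x35"]]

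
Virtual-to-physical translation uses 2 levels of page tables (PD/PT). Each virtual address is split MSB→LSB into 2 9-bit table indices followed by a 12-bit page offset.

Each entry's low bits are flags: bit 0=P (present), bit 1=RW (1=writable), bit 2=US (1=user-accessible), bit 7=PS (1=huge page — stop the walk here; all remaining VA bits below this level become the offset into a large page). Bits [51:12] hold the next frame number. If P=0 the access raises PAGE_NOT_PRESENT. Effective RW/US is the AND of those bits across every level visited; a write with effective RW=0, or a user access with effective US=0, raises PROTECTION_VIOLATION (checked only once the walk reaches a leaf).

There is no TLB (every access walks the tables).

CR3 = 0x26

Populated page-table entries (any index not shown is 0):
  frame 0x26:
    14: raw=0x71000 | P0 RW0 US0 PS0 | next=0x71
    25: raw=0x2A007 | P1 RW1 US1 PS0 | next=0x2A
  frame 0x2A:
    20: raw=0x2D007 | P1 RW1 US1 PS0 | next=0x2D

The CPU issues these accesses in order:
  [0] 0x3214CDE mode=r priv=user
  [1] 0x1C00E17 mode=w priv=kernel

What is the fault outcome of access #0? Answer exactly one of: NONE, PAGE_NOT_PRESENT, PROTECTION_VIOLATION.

Walk each access:
#0 VA=0x3214CDE (r,user):
  L0 @0x26[25] → 0x2A007  P=1,RW=1,US=1,PS=0
  L1 @0x2A[20] → 0x2D007  P=1,RW=1,US=1,PS=0
  → PA=0x2DCDE  (2 entries read)
#1 VA=0x1C00E17 (w,kernel):
  L0 @0x26[14] → 0x71000  P=0,RW=0,US=0,PS=0
  ⇒ fault: PAGE_NOT_PRESENT  — 1 lookups

Access #0 fault: NONE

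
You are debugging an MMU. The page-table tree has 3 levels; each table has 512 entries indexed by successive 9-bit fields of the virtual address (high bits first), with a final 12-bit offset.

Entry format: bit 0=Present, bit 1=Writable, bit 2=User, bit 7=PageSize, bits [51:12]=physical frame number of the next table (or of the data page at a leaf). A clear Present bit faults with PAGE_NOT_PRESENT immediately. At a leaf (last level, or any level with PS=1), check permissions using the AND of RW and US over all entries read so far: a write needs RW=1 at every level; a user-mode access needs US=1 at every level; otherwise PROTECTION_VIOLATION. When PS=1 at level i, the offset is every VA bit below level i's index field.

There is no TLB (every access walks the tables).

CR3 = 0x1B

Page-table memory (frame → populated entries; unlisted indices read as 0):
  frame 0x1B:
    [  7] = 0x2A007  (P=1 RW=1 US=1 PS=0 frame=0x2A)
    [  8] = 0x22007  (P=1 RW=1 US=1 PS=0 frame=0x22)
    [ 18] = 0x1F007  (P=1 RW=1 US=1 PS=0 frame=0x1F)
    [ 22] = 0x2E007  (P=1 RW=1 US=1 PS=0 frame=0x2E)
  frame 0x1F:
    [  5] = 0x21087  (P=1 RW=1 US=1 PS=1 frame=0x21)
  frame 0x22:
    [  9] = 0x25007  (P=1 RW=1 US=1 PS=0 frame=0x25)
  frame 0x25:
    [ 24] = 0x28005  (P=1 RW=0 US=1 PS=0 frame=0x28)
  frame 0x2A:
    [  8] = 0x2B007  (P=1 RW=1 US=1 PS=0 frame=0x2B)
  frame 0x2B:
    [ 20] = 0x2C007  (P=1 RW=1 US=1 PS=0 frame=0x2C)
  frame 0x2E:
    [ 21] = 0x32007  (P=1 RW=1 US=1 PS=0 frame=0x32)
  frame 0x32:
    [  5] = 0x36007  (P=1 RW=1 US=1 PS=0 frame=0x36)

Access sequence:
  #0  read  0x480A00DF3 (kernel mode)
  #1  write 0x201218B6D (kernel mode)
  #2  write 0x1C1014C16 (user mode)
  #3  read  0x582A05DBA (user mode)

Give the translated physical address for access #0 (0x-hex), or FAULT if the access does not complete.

Walk each access:
#0 VA=0x480A00DF3 (r,kernel):
  L0: frame=0x1B idx=18 entry=0x1F007 [P=1 RW=1 US=1 PS=0]
  L1: frame=0x1F idx=5 entry=0x21087 [P=1 RW=1 US=1 PS=1]
  → PA=0x21DF3 (huge @L1)  (2 entries read)
#1 VA=0x201218B6D (w,kernel):
  L0: frame=0x1B idx=8 entry=0x22007 [P=1 RW=1 US=1 PS=0]
  L1: frame=0x22 idx=9 entry=0x25007 [P=1 RW=1 US=1 PS=0]
  L2: frame=0x25 idx=24 entry=0x28005 [P=1 RW=0 US=1 PS=0]
  ⇒ fault: PROTECTION_VIOLATION  — 3 lookups
#2 VA=0x1C1014C16 (w,user):
  L0: frame=0x1B idx=7 entry=0x2A007 [P=1 RW=1 US=1 PS=0]
  L1: frame=0x2A idx=8 entry=0x2B007 [P=1 RW=1 US=1 PS=0]
  L2: frame=0x2B idx=20 entry=0x2C007 [P=1 RW=1 US=1 PS=0]
  → PA=0x2CC16  (3 entries read)
#3 VA=0x582A05DBA (r,user):
  L0: frame=0x1B idx=22 entry=0x2E007 [P=1 RW=1 US=1 PS=0]
  L1: frame=0x2E idx=21 entry=0x32007 [P=1 RW=1 US=1 PS=0]
  L2: frame=0x32 idx=5 entry=0x36007 [P=1 RW=1 US=1 PS=0]
  → PA=0x36DBA  (3 entries read)

Access #0 PA: 0x21DF3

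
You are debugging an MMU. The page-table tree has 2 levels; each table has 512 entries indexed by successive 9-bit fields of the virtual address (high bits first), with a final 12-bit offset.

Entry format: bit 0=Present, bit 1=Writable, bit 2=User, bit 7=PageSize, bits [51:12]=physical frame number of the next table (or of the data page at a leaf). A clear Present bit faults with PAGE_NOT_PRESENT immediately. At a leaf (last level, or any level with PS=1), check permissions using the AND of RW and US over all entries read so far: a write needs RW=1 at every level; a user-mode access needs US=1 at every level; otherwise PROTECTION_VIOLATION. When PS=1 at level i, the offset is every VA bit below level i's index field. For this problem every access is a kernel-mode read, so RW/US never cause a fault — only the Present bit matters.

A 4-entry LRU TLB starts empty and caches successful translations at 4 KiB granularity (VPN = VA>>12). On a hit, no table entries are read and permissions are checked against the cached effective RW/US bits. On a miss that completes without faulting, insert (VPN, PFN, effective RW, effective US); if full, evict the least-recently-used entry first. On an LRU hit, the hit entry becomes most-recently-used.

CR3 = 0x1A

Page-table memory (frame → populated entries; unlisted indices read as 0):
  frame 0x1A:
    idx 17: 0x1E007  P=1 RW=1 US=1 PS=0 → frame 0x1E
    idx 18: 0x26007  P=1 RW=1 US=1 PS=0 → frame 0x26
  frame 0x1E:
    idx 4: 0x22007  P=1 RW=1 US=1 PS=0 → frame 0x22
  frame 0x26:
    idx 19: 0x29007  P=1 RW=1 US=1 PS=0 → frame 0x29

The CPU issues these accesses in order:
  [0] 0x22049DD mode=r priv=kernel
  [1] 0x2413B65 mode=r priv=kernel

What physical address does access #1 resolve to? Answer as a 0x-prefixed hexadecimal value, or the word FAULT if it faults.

Walk each access:
#0 VA=0x22049DD (r,kernel):
  lvl0: tbl 0x1A, slot 17 ⇒ 0x1E007 (P1/RW1/US1/PS0)
  lvl1: tbl 0x1E, slot 4 ⇒ 0x22007 (P1/RW1/US1/PS0)
  ⇒ phys 0x229DD  [2 reads]
#1 VA=0x2413B65 (r,kernel):
  lvl0: tbl 0x1A, slot 18 ⇒ 0x26007 (P1/RW1/US1/PS0)
  lvl1: tbl 0x26, slot 19 ⇒ 0x29007 (P1/RW1/US1/PS0)
  ⇒ phys 0x29B65  [2 reads]

Access #1 PA: 0x29B65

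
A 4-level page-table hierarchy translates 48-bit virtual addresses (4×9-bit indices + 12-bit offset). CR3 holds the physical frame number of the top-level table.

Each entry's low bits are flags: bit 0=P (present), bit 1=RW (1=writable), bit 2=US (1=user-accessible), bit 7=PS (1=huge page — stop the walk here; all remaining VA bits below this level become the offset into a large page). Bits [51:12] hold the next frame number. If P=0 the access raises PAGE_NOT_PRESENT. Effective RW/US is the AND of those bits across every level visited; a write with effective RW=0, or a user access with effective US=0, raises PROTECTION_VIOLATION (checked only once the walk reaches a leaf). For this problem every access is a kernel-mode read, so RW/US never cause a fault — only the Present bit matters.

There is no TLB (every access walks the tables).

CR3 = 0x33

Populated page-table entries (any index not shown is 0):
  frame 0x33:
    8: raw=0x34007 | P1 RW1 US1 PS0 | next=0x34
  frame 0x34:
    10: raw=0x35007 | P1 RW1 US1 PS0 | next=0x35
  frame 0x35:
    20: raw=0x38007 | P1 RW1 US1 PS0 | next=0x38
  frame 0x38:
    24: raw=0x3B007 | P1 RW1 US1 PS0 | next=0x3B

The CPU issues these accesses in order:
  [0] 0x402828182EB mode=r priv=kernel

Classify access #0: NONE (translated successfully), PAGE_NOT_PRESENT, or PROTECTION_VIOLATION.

Per-access translation:
#0 VA=0x402828182EB (r,kernel):
  L0: frame=0x33 idx=8 entry=0x34007 [P=1 RW=1 US=1 PS=0]
  L1: frame=0x34 idx=10 entry=0x35007 [P=1 RW=1 US=1 PS=0]
  L2: frame=0x35 idx=20 entry=0x38007 [P=1 RW=1 US=1 PS=0]
  L3: frame=0x38 idx=24 entry=0x3B007 [P=1 RW=1 US=1 PS=0]
  ✓ 0x3B2EB  — 4 lookups

Access #0 fault: NONE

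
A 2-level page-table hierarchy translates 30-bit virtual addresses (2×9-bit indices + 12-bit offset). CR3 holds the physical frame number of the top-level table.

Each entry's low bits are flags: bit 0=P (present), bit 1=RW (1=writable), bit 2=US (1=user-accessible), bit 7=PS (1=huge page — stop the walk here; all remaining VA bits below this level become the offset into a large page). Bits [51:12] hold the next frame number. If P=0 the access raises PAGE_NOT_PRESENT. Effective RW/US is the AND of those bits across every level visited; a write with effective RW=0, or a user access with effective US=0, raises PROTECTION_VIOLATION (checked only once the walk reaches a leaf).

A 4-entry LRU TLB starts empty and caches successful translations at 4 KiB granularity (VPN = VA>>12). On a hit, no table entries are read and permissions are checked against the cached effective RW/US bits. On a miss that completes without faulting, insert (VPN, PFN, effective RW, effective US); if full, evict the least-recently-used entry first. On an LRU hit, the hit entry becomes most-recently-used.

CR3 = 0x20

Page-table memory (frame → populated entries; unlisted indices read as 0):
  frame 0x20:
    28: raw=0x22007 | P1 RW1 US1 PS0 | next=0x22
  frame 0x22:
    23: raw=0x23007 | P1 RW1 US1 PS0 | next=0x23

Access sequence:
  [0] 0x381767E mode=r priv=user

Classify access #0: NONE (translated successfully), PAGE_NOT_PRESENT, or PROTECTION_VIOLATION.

Walk each access:
#0 VA=0x381767E (r,user):
  L0 @0x20[28] → 0x22007  P=1,RW=1,US=1,PS=0
  L1 @0x22[23] → 0x23007  P=1,RW=1,US=1,PS=0
  ✓ 0x2367E  — 2 lookups

Access #0 fault: NONE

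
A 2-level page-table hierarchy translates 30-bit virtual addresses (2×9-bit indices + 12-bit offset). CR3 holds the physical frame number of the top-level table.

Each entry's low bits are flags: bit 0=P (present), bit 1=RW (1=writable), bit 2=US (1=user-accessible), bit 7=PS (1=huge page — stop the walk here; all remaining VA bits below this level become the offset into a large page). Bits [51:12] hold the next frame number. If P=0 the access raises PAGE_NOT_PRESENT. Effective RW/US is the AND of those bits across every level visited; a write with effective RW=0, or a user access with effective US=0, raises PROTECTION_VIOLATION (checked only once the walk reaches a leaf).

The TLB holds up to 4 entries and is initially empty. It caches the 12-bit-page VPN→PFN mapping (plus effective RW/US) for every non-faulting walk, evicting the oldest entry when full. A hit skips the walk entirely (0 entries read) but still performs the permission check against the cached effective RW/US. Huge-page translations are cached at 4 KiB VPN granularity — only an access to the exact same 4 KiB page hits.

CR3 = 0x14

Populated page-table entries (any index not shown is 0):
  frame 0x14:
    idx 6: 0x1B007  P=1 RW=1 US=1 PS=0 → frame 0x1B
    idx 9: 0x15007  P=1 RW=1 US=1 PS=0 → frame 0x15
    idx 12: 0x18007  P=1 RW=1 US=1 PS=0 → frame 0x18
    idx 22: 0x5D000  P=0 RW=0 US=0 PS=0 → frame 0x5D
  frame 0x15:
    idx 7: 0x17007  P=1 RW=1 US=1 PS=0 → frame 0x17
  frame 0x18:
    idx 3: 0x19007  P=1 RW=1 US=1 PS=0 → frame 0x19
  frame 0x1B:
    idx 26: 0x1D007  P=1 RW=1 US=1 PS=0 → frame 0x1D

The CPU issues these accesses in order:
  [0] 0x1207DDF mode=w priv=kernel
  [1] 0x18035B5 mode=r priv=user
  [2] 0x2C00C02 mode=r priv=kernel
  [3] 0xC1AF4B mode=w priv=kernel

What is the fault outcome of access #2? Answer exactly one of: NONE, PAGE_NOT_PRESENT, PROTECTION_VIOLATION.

Trace:
#0 VA=0x1207DDF (w,kernel):
  L0 @0x14[9] → 0x15007  P=1,RW=1,US=1,PS=0
  L1 @0x15[7] → 0x17007  P=1,RW=1,US=1,PS=0
  ✓ 0x17DDF  — 2 lookups
#1 VA=0x18035B5 (r,user):
  L0 @0x14[12] → 0x18007  P=1,RW=1,US=1,PS=0
  L1 @0x18[3] → 0x19007  P=1,RW=1,US=1,PS=0
  ✓ 0x195B5  — 2 lookups
#2 VA=0x2C00C02 (r,kernel):
  L0 @0x14[22] → 0x5D000  P=0,RW=0,US=0,PS=0
  ✗ PAGE_NOT_PRESENT  [1 reads]
#3 VA=0xC1AF4B (w,kernel):
  L0 @0x14[6] → 0x1B007  P=1,RW=1,US=1,PS=0
  L1 @0x1B[26] → 0x1D007  P=1,RW=1,US=1,PS=0
  ✓ 0x1DF4B  — 2 lookups

Access #2 fault: PAGE_NOT_PRESENT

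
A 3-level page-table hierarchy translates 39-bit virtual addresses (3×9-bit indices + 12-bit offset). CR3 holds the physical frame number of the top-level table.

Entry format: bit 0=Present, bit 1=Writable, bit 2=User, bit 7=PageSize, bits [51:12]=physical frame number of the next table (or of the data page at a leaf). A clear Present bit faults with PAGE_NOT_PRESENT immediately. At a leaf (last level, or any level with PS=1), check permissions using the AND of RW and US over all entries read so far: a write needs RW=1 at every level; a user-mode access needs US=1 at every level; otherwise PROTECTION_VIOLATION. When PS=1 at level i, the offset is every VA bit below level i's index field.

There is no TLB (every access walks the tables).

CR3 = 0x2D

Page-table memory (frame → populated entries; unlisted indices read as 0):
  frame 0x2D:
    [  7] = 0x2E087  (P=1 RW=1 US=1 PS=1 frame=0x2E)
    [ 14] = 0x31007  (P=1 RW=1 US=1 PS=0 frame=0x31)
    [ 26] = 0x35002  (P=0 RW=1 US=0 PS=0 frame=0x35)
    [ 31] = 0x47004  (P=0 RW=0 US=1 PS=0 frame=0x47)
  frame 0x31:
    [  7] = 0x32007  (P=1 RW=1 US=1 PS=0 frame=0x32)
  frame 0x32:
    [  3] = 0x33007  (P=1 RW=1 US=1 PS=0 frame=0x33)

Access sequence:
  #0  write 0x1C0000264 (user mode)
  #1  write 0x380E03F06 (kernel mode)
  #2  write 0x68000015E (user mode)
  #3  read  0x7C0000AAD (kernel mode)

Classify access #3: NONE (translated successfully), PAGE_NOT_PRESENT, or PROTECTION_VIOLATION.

Per-access translation:
#0 VA=0x1C0000264 (w,user):
  [0] read 0x2D idx=7: raw=0x2E087 flags P=1 W=1 U=1 S=1
  ✓ 0x2E264 (huge @L0)  — 1 lookups
#1 VA=0x380E03F06 (w,kernel):
  [0] read 0x2D idx=14: raw=0x31007 flags P=1 W=1 U=1 S=0
  [1] read 0x31 idx=7: raw=0x32007 flags P=1 W=1 U=1 S=0
  [2] read 0x32 idx=3: raw=0x33007 flags P=1 W=1 U=1 S=0
  ✓ 0x33F06  — 3 lookups
#2 VA=0x68000015E (w,user):
  [0] read 0x2D idx=26: raw=0x35002 flags P=0 W=1 U=0 S=0
  → PAGE_NOT_PRESENT  (1 entries read)
#3 VA=0x7C0000AAD (r,kernel):
  [0] read 0x2D idx=31: raw=0x47004 flags P=0 W=0 U=1 S=0
  → PAGE_NOT_PRESENT  (1 entries read)

Access #3 fault: PAGE_NOT_PRESENT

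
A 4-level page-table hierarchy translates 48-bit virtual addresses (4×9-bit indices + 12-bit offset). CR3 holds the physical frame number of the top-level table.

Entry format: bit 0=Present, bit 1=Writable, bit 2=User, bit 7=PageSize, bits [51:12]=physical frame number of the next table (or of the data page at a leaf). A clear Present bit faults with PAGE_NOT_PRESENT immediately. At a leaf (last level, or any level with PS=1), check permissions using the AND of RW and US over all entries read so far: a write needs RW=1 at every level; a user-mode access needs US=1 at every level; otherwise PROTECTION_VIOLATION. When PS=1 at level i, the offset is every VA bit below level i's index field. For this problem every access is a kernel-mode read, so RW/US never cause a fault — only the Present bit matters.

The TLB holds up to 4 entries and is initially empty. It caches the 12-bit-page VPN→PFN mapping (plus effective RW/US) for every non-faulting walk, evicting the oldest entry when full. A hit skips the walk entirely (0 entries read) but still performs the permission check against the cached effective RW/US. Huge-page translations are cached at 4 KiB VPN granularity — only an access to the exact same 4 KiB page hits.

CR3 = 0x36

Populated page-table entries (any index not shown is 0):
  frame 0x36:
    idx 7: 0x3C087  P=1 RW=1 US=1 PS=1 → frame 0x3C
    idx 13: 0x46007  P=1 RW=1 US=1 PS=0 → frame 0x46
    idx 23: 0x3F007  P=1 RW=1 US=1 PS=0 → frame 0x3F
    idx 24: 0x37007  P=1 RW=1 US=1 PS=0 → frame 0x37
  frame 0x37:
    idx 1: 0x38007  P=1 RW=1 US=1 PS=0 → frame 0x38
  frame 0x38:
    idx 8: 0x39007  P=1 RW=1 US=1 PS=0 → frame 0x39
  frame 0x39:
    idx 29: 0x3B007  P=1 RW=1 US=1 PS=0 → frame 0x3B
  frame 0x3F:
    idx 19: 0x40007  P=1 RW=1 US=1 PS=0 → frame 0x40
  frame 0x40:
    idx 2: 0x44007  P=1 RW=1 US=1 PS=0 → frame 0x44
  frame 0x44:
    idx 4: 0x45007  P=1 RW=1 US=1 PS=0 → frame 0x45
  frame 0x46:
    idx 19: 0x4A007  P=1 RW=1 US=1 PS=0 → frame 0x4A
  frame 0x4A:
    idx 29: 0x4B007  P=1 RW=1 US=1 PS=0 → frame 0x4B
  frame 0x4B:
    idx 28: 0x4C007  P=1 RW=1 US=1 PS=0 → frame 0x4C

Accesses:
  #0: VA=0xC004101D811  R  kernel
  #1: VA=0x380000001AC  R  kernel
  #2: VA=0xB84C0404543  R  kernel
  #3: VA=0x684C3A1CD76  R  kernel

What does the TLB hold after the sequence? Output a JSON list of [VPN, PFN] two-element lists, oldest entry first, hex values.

Walk each access:
#0 VA=0xC004101D811 (r,kernel):
  [0] read 0x36 idx=24: raw=0x37007 flags P=1 W=1 U=1 S=0
  [1] read 0x37 idx=1: raw=0x38007 flags P=1 W=1 U=1 S=0
  [2] read 0x38 idx=8: raw=0x39007 flags P=1 W=1 U=1 S=0
  [3] read 0x39 idx=29: raw=0x3B007 flags P=1 W=1 U=1 S=0
  ⇒ phys 0x3B811  [4 reads]
#1 VA=0x380000001AC (r,kernel):
  [0] read 0x36 idx=7: raw=0x3C087 flags P=1 W=1 U=1 S=1
  ⇒ phys 0x3C1AC (huge @L0)  [1 reads]
#2 VA=0xB84C0404543 (r,kernel):
  [0] read 0x36 idx=23: raw=0x3F007 flags P=1 W=1 U=1 S=0
  [1] read 0x3F idx=19: raw=0x40007 flags P=1 W=1 U=1 S=0
  [2] read 0x40 idx=2: raw=0x44007 flags P=1 W=1 U=1 S=0
  [3] read 0x44 idx=4: raw=0x45007 flags P=1 W=1 U=1 S=0
  ⇒ phys 0x45543  [4 reads]
#3 VA=0x684C3A1CD76 (r,kernel):
  [0] read 0x36 idx=13: raw=0x46007 flags P=1 W=1 U=1 S=0
  [1] read 0x46 idx=19: raw=0x4A007 flags P=1 W=1 U=1 S=0
  [2] read 0x4A idx=29: raw=0x4B007 flags P=1 W=1 U=1 S=0
  [3] read 0x4B idx=28: raw=0x4C007 flags P=1 W=1 U=1 S=0
  ⇒ phys 0x4CD76  [4 reads]

TLB: [["0xC004101D", "0x3B"], ["0x38000000", "0x3C"], ["0xB84C0404", "0x45"], ["0x684C3A1C", "0x4C"]]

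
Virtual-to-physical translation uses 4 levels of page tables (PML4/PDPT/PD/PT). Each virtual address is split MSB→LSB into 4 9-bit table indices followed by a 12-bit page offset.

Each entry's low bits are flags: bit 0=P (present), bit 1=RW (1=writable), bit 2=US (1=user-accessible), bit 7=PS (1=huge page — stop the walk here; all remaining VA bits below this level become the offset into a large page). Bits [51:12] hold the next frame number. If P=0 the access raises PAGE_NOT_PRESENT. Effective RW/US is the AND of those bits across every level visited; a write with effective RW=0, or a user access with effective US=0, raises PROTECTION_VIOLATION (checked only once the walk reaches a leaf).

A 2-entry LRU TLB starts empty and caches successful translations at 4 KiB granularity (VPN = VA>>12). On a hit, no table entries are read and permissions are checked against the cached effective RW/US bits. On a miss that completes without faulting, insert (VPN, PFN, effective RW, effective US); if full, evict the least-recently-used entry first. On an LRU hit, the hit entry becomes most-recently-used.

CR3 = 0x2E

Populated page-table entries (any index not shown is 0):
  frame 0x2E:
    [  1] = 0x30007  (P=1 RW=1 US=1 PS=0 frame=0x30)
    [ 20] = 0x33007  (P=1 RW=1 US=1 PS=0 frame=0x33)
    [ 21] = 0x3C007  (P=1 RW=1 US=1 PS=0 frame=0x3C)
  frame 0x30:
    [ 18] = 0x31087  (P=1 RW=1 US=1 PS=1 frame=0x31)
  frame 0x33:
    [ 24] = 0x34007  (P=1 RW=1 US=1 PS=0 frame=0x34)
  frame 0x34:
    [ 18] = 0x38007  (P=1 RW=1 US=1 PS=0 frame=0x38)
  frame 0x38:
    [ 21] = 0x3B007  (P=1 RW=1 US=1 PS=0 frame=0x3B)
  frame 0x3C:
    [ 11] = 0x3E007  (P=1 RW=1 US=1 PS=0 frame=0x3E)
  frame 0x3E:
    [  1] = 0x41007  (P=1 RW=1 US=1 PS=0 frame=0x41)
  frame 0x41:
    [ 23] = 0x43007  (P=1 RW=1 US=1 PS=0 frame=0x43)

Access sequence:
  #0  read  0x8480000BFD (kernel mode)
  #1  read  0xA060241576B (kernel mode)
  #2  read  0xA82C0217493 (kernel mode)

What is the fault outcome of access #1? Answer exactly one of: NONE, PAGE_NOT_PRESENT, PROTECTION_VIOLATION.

Walk each access:
#0 VA=0x8480000BFD (r,kernel):
  [0] read 0x2E idx=1: raw=0x30007 flags P=1 W=1 U=1 S=0
  [1] read 0x30 idx=18: raw=0x31087 flags P=1 W=1 U=1 S=1
  → PA=0x31BFD (huge @L1)  (2 entries read)
#1 VA=0xA060241576B (r,kernel):
  [0] read 0x2E idx=20: raw=0x33007 flags P=1 W=1 U=1 S=0
  [1] read 0x33 idx=24: raw=0x34007 flags P=1 W=1 U=1 S=0
  [2] read 0x34 idx=18: raw=0x38007 flags P=1 W=1 U=1 S=0
  [3] read 0x38 idx=21: raw=0x3B007 flags P=1 W=1 U=1 S=0
  → PA=0x3B76B  (4 entries read)
#2 VA=0xA82C0217493 (r,kernel):
  [0] read 0x2E idx=21: raw=0x3C007 flags P=1 W=1 U=1 S=0
  [1] read 0x3C idx=11: raw=0x3E007 flags P=1 W=1 U=1 S=0
  [2] read 0x3E idx=1: raw=0x41007 flags P=1 W=1 U=1 S=0
  [3] read 0x41 idx=23: raw=0x43007 flags P=1 W=1 U=1 S=0
  → PA=0x43493  (4 entries read)

Access #1 fault: NONE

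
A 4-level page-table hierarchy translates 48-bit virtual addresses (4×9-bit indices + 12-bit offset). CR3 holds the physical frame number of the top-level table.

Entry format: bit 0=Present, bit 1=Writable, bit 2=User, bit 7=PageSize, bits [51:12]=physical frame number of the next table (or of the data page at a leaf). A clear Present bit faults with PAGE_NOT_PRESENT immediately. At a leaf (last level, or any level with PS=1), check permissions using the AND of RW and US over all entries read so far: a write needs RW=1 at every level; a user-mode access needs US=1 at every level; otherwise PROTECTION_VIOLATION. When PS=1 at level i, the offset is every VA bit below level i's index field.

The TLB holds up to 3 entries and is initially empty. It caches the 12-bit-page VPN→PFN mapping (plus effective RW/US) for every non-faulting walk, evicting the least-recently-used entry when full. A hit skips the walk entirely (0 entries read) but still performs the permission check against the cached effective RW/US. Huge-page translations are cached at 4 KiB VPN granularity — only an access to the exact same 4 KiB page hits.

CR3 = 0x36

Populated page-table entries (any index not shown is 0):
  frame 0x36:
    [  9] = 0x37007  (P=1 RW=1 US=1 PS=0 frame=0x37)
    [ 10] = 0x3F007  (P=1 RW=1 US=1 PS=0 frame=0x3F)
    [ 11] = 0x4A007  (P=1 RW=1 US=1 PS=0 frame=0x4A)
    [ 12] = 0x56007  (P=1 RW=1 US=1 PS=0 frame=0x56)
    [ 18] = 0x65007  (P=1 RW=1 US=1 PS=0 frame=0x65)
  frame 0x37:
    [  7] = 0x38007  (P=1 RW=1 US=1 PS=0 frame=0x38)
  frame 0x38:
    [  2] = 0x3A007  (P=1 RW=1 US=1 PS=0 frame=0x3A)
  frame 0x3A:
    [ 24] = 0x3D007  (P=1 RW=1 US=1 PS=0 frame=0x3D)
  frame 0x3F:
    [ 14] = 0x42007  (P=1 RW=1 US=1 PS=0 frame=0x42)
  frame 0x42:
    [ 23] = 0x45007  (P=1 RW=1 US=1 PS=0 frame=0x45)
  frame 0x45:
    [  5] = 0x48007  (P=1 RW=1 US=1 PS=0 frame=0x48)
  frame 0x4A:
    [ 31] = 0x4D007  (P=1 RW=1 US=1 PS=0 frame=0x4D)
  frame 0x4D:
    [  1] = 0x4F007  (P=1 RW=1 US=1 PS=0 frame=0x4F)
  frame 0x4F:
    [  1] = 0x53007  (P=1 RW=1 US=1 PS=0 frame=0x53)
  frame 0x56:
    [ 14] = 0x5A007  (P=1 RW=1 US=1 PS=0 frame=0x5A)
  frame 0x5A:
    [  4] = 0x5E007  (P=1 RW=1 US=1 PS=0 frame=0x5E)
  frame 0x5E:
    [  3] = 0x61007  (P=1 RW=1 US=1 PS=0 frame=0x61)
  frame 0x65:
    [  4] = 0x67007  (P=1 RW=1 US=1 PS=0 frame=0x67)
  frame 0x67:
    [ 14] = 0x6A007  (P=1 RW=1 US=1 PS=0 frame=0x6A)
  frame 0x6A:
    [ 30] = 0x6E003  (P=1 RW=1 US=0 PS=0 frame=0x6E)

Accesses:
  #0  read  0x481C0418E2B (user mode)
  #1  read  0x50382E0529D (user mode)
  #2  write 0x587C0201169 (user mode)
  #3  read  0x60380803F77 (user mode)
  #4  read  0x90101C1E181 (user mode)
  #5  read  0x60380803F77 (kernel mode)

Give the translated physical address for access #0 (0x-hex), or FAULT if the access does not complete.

Trace:
#0 VA=0x481C0418E2B (r,user):
  [0] read 0x36 idx=9: raw=0x37007 flags P=1 W=1 U=1 S=0
  [1] read 0x37 idx=7: raw=0x38007 flags P=1 W=1 U=1 S=0
  [2] read 0x38 idx=2: raw=0x3A007 flags P=1 W=1 U=1 S=0
  [3] read 0x3A idx=24: raw=0x3D007 flags P=1 W=1 U=1 S=0
  ✓ 0x3DE2B  — 4 lookups
#1 VA=0x50382E0529D (r,user):
  [0] read 0x36 idx=10: raw=0x3F007 flags P=1 W=1 U=1 S=0
  [1] read 0x3F idx=14: raw=0x42007 flags P=1 W=1 U=1 S=0
  [2] read 0x42 idx=23: raw=0x45007 flags P=1 W=1 U=1 S=0
  [3] read 0x45 idx=5: raw=0x48007 flags P=1 W=1 U=1 S=0
  ✓ 0x4829D  — 4 lookups
#2 VA=0x587C0201169 (w,user):
  [0] read 0x36 idx=11: raw=0x4A007 flags P=1 W=1 U=1 S=0
  [1] read 0x4A idx=31: raw=0x4D007 flags P=1 W=1 U=1 S=0
  [2] read 0x4D idx=1: raw=0x4F007 flags P=1 W=1 U=1 S=0
  [3] read 0x4F idx=1: raw=0x53007 flags P=1 W=1 U=1 S=0
  ✓ 0x53169  — 4 lookups
#3 VA=0x60380803F77 (r,user):
  [0] read 0x36 idx=12: raw=0x56007 flags P=1 W=1 U=1 S=0
  [1] read 0x56 idx=14: raw=0x5A007 flags P=1 W=1 U=1 S=0
  [2] read 0x5A idx=4: raw=0x5E007 flags P=1 W=1 U=1 S=0
  [3] read 0x5E idx=3: raw=0x61007 flags P=1 W=1 U=1 S=0
  ✓ 0x61F77  — 4 lookups
#4 VA=0x90101C1E181 (r,user):
  [0] read 0x36 idx=18: raw=0x65007 flags P=1 W=1 U=1 S=0
  [1] read 0x65 idx=4: raw=0x67007 flags P=1 W=1 U=1 S=0
  [2] read 0x67 idx=14: raw=0x6A007 flags P=1 W=1 U=1 S=0
  [3] read 0x6A idx=30: raw=0x6E003 flags P=1 W=1 U=0 S=0
  → PROTECTION_VIOLATION  (4 entries read)
#5 VA=0x60380803F77 (r,kernel):
  TLB hit vpn=0x60380803 → PA=0x61F77

Access #0 PA: 0x3DE2B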